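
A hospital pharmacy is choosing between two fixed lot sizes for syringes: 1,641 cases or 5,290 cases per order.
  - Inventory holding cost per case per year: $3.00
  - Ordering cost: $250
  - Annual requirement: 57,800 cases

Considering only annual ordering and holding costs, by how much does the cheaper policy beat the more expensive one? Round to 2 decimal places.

For each Q, cost = (D/Q)·S + (Q/2)·H.
TC(1,641) = (57,800/1,641)×250 + (1,641/2)×3 = $11,267.11
TC(5,290) = (57,800/5,290)×250 + (5,290/2)×3 = $10,666.57
|ΔTC| = |$11,267.11 − $10,666.57| = $600.54

$600.54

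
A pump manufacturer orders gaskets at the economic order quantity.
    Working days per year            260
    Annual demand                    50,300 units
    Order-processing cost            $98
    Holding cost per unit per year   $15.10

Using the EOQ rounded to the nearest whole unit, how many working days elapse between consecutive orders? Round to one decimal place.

Optimal lot size Q* = (2 × 50,300 × $98 / $15.1)^½ ≈ 808.02 → Q = 808 units
Cycle time = (working days × Q)/D = (260 × 808) / 50,300 = 4.177 days

4.2 days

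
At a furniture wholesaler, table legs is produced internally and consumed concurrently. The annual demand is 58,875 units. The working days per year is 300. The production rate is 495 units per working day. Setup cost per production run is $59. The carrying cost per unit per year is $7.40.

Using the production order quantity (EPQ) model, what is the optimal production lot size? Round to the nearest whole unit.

1,247 units

d = 58,875/300 = 196.2500 units/day;  effective holding cost H(1 − d/p) = 7.4·(1 − 196.2500/495) = 4.46616
Q* = √(2DS / H_eff) = √(2·58,875·59 / 4.46616) ≈ 1,247.21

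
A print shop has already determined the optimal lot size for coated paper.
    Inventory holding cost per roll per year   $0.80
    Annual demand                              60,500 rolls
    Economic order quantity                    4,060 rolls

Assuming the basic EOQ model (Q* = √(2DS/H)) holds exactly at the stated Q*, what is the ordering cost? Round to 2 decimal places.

From Q* = √(2DS/H) ⇒ Q*² = 2DS/H.
S = Q²H / (2D) = 4,060² × 0.8 / (2 × 60,500) = 108.9825

$108.98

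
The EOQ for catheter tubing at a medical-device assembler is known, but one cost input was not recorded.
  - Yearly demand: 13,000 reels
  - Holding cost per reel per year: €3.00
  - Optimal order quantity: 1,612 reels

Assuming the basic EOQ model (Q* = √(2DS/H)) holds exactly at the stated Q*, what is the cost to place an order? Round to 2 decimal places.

EOQ relation: Q² = 2DS/H, so rearrange for the unknown.
S = Q²H / (2D) = 1,612² × 3 / (2 × 13,000) = 299.8320

€299.83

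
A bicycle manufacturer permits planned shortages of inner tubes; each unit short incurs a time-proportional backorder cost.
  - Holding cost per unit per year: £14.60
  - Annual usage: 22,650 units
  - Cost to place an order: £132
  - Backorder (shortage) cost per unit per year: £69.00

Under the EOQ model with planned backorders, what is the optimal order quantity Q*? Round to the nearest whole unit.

704 units

Basic EOQ = √(2·22,650·132/14.6) = 639.970
Backorder adjustment √((H+b)/b) = √((14.6+69)/69) = 1.1007
Q* = 639.970 × 1.1007 ≈ 704.43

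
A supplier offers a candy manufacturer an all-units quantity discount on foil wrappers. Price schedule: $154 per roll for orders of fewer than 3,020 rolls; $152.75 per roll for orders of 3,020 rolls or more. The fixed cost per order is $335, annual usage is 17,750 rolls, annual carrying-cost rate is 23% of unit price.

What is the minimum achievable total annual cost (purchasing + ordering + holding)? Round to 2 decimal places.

$2,754,023.95

H₁ = 23%×$154 = $35.4200;  H₂ = 23%×$152.75 = $35.1325
EOQ₁ = √(2×17,750×335/35.4200) = 579.45  (< 3,020, feasible at tier 1)
EOQ₂ = √(2×17,750×335/35.1325) = 581.81  (< 3,020 → use Q = 3,020 at tier-2 price)
TC(tier 1 (EOQ₁), Q≈579.4) = $2,754,023.95
TC(tier 2, Q≈3,020.0) = $2,766,331.53
Minimum at tier 1 (EOQ₁): $2,754,023.95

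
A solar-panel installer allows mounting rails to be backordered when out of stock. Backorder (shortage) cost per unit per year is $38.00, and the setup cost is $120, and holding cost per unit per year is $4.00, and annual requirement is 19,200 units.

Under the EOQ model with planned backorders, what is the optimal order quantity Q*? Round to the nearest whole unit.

Q* = √(2DS/H) · √((H + b)/b)
   = √(2 × 19,200 × 120 / 4) · √((4 + 38) / 38)
   = 1,073.313 × 1.0513 ≈ 1,128.39

1,128 units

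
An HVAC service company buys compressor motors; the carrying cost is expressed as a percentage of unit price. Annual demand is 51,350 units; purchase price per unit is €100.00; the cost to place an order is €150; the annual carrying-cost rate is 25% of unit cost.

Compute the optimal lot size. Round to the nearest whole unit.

Holding cost per unit per year: H = 25% × €100 = €25.0000
Q* = √(2·D·S / H) = √(2·51,350·150 / 25) = √616,200.0 ≈ 784.98

785 units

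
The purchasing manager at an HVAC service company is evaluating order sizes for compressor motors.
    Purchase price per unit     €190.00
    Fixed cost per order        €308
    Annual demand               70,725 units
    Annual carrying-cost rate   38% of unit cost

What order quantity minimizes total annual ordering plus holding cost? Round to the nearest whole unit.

H = i·C = 0.38 × €190 = €72.2000 per unit-year
EOQ = √(2DS/H) = √(2 × 70,725 × 308 / 72.2)
    = √(603,415.51) ≈ 776.80

777 units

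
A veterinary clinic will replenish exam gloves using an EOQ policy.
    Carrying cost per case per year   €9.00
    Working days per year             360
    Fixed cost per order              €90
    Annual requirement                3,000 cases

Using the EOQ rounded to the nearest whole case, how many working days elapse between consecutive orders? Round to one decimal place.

29.4 days

2DS/H = 2·3,000·90/9 = 60,000.00
EOQ = √60,000.00 ≈ 244.95 → Q = 245 cases
Days between orders = 360 / (D/Q) = 360 / 12.245 ≈ 29.400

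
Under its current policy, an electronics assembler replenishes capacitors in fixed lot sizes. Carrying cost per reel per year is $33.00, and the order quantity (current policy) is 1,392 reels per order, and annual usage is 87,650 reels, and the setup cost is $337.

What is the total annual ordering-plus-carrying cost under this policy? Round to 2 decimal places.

Annual ordering cost = (D/Q)·S = (87,650/1,392) × 337 = $21,219.86
Annual holding cost  = (Q/2)·H = (1,392/2) × 33 = $22,968.00
Total = $21,219.86 + $22,968.00 = $44,187.86

$44,187.86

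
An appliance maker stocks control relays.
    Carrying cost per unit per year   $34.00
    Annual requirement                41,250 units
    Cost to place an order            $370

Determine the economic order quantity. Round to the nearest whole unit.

EOQ = √(2DS/H) = √(2 × 41,250 × 370 / 34)
    = √(897,794.12) ≈ 947.52

948 units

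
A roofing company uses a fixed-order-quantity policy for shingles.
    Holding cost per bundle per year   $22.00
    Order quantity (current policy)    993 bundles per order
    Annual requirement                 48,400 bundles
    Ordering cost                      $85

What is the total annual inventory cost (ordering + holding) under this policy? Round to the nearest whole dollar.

Annual ordering cost = (D/Q)·S = (48,400/993) × 85 = $4,143.00
Annual holding cost  = (Q/2)·H = (993/2) × 22 = $10,923.00
Total = $4,143.00 + $10,923.00 = $15,066.00

$15,066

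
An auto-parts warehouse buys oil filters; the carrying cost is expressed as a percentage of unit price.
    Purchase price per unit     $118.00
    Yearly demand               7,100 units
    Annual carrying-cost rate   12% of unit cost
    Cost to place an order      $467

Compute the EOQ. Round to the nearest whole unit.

684 units

H = i·C = 0.12 × $118 = $14.1600 per unit-year
EOQ = √(2DS/H) = √(2 × 7,100 × 467 / 14.16)
    = √(468,319.21) ≈ 684.34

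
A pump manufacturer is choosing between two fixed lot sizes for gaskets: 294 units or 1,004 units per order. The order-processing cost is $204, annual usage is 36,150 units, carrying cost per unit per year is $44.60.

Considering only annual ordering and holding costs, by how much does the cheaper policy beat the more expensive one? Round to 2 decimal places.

$1,905.45

Annual cost at Q: ordering D·S/Q plus holding Q·H/2.
TC(294) = (36,150/294)×204 + (294/2)×44.6 = $31,639.87
TC(1,004) = (36,150/1,004)×204 + (1,004/2)×44.6 = $29,734.42
|ΔTC| = |$31,639.87 − $29,734.42| = $1,905.45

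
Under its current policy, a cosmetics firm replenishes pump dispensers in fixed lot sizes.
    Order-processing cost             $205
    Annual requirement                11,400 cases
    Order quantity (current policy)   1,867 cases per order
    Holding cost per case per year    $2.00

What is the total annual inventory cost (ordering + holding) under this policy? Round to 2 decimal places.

Annual ordering cost = (D/Q)·S = (11,400/1,867) × 205 = $1,251.74
Annual holding cost  = (Q/2)·H = (1,867/2) × 2 = $1,867.00
Total = $1,251.74 + $1,867.00 = $3,118.74

$3,118.74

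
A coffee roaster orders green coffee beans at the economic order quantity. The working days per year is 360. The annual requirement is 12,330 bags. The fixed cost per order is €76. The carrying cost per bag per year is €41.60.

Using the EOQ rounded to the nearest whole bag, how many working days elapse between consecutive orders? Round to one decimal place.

6.2 days

Optimal lot size Q* = (2 × 12,330 × €76 / €41.6)^½ ≈ 212.25 → Q = 212 bags
Days between orders = 360 / (D/Q) = 360 / 58.160 ≈ 6.190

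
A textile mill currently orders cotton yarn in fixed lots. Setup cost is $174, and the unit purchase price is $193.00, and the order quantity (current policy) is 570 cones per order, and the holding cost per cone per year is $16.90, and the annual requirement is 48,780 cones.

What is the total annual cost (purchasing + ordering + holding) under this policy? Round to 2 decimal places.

Orders/yr = 48,780/570 = 85.579; ordering cost = 85.579 × $174 = $14,890.74
Average inventory = 570/2 = 285; holding cost = 285 × $16.9 = $4,816.50
Purchase cost = D·C = 48,780 × 193 = $9,414,540.00
Total = $14,890.74 + $4,816.50 + $9,414,540.00 = $9,434,247.24

$9,434,247.24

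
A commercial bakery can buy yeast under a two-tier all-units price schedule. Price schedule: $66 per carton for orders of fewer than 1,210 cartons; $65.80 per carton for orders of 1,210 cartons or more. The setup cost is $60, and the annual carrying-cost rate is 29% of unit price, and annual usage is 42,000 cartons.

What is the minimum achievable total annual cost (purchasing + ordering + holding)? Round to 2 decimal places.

$2,777,227.25

H₁ = 29%×$66 = $19.1400;  H₂ = 29%×$65.80 = $19.0820
EOQ₁ = √(2×42,000×60/19.1400) = 513.15  (< 1,210, feasible at tier 1)
EOQ₂ = √(2×42,000×60/19.0820) = 513.93  (< 1,210 → use Q = 1,210 at tier-2 price)
TC(tier 1 (EOQ₁), Q≈513.1) = $2,781,821.69
TC(tier 2, Q≈1,210.0) = $2,777,227.25
Minimum at tier 2: $2,777,227.25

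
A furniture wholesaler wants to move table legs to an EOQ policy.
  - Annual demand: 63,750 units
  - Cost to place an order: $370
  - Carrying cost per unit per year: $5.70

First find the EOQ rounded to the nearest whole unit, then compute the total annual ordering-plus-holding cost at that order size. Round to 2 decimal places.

$16,398.09

2DS/H = 2·63,750·370/5.7 = 8,276,315.79
EOQ = √8,276,315.79 ≈ 2,876.86 → Q = 2,877 units
Ordering: D/Q × S = 63,750/2,877 × $370 = $8,198.64
Holding:  Q/2 × H = 2,877/2 × $5.7 = $8,199.45
Total = $8,198.64 + $8,199.45 = $16,398.09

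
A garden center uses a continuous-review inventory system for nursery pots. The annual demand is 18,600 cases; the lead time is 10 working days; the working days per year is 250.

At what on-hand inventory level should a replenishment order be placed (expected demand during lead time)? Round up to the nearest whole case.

744 cases

Daily demand d = 18,600 / 250 = 74.400 cases/day
Demand during lead time = 74.400 × 10 = 744.00
Reorder point = 744.00 → round up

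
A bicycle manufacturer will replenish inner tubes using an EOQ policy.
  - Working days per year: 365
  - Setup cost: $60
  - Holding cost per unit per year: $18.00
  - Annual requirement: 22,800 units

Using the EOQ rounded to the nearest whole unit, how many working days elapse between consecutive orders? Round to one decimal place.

6.2 days

Q* = √(2·D·S / H) = √(2·22,800·60 / 18) = √152,000.0 ≈ 389.87 → Q = 390 units
Days between orders = 365 / (D/Q) = 365 / 58.462 ≈ 6.243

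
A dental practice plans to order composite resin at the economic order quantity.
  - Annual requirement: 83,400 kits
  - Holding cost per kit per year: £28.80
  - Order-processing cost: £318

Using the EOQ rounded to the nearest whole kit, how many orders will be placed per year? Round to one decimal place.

61.5 orders per year

2DS/H = 2·83,400·318/28.8 = 1,841,750.00
EOQ = √1,841,750.00 ≈ 1,357.11 → Q = 1,357
Orders per year = D/Q = 83,400 / 1,357 = 61.459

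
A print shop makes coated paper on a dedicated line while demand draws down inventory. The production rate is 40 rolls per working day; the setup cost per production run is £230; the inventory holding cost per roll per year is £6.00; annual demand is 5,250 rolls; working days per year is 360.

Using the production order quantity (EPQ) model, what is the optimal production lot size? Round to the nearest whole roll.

796 rolls

Daily demand d = 5,250/360 = 14.583; p = 40; 1 − d/p = 0.63542
EPQ = √(2DS / (H(1 − d/p)))
    = √(2 × 5,250 × 230 / (6 × 0.63542)) ≈ 795.89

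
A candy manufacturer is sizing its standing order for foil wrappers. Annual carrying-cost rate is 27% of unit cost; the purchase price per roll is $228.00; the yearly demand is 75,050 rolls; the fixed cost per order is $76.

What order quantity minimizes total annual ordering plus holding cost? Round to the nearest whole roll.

430 rolls

Carrying cost H = $228 × 27% = $61.5600/roll/yr
2DS/H = 2·75,050·76/61.56 = 185,308.64
EOQ = √185,308.64 ≈ 430.47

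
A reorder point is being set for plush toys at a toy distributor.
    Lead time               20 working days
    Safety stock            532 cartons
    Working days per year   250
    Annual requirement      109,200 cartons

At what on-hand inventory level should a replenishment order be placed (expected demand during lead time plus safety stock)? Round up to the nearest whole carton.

9,268 cartons

Daily demand d = 109,200 / 250 = 436.800 cartons/day
Demand during lead time = 436.800 × 20 = 8,736.00
Reorder point = 8,736.00 + 532 = 9,268.00 → round up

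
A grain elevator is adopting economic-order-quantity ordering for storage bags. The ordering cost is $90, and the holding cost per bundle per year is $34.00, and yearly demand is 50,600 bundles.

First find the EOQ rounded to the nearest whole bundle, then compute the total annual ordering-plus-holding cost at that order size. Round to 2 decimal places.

Q* = √(2·D·S / H) = √(2·50,600·90 / 34) = √267,882.4 ≈ 517.57 → Q = 518 bundles
Ordering: D/Q × S = 50,600/518 × $90 = $8,791.51
Holding:  Q/2 × H = 518/2 × $34 = $8,806.00
Total = $8,791.51 + $8,806.00 = $17,597.51

$17,597.51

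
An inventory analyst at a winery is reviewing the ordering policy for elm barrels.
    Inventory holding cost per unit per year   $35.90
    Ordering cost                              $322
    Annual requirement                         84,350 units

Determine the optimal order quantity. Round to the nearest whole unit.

1,230 units

2DS/H = 2·84,350·322/35.9 = 1,513,130.92
EOQ = √1,513,130.92 ≈ 1,230.09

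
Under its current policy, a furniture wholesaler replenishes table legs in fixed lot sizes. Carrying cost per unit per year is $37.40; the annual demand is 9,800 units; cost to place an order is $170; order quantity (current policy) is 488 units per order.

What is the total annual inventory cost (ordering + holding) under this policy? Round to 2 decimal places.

$12,539.53

Ordering: D/Q × S = 9,800/488 × $170 = $3,413.93
Holding:  Q/2 × H = 488/2 × $37.4 = $9,125.60
Total = $3,413.93 + $9,125.60 = $12,539.53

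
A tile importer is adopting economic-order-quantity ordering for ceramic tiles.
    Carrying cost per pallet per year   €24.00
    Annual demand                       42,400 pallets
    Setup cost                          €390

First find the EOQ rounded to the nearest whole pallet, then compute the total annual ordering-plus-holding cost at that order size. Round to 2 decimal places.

€28,173.18

Q* = √(2·D·S / H) = √(2·42,400·390 / 24) = √1,378,000.0 ≈ 1,173.88 → Q = 1,174 pallets
Ordering: D/Q × S = 42,400/1,174 × €390 = €14,085.18
Holding:  Q/2 × H = 1,174/2 × €24 = €14,088.00
Total = €14,085.18 + €14,088.00 = €28,173.18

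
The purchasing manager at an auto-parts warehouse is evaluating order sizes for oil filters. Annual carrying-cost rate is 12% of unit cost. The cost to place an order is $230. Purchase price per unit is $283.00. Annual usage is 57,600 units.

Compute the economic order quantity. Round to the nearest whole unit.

Holding cost per unit per year: H = 12% × $283 = $33.9600
EOQ = √(2DS/H) = √(2 × 57,600 × 230 / 33.96)
    = √(780,212.01) ≈ 883.30

883 units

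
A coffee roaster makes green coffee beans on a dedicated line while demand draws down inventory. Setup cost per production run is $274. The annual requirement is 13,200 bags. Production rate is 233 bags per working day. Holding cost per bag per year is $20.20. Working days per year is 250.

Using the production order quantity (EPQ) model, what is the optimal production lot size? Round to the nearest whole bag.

680 bags

d = 13,200/250 = 52.8000 bags/day;  effective holding cost H(1 − d/p) = 20.2·(1 − 52.8000/233) = 15.62249
Q* = √(2DS / H_eff) = √(2·13,200·274 / 15.62249) ≈ 680.46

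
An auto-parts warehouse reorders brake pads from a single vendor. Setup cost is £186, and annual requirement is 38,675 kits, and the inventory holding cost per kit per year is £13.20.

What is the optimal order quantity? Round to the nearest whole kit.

1,044 kits

Q* = √(2·D·S / H) = √(2·38,675·186 / 13.2) = √1,089,931.8 ≈ 1,044.00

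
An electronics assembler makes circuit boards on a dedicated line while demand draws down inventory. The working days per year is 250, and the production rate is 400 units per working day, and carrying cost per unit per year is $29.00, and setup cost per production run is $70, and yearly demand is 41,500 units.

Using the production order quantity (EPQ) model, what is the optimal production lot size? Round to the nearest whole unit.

Daily demand d = 41,500/250 = 166.000; p = 400; 1 − d/p = 0.58500
EPQ = √(2DS / (H(1 − d/p)))
    = √(2 × 41,500 × 70 / (29 × 0.58500)) ≈ 585.21

585 units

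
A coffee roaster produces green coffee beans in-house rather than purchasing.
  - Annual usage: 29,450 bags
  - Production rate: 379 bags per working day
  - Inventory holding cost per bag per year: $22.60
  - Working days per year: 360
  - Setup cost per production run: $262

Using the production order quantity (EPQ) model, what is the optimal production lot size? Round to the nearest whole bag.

933 bags

Daily demand d = 29,450/360 = 81.806; p = 379; 1 − d/p = 0.78415
EPQ = √(2DS / (H(1 − d/p)))
    = √(2 × 29,450 × 262 / (22.6 × 0.78415)) ≈ 933.15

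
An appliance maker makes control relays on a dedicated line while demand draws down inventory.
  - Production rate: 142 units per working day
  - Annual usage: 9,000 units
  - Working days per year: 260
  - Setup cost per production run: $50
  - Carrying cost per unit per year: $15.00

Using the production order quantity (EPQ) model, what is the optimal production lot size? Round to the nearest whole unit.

Daily demand d = 9,000/260 = 34.615; p = 142; 1 − d/p = 0.75623
EPQ = √(2DS / (H(1 − d/p)))
    = √(2 × 9,000 × 50 / (15 × 0.75623)) ≈ 281.68

282 units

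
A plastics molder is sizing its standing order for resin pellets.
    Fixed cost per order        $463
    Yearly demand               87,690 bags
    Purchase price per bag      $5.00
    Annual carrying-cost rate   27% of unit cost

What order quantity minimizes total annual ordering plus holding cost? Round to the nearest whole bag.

H = i·C = 0.27 × $5 = $1.3500 per bag-year
Optimal lot size Q* = (2 × 87,690 × $463 / $1.35)^½ ≈ 7,755.57

7,756 bags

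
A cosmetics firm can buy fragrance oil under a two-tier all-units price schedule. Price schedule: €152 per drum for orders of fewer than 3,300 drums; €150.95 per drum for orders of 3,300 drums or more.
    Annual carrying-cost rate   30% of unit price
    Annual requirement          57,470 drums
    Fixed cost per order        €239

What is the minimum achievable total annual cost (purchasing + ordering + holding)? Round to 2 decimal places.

€8,753,978.97

H₁ = 30%×€152 = €45.6000;  H₂ = 30%×€150.95 = €45.2850
EOQ₁ = √(2×57,470×239/45.6000) = 776.16  (< 3,300, feasible at tier 1)
EOQ₂ = √(2×57,470×239/45.2850) = 778.86  (< 3,300 → use Q = 3,300 at tier-2 price)
TC(tier 1 (EOQ₁), Q≈776.2) = €8,770,832.97
TC(tier 2, Q≈3,300.0) = €8,753,978.97
Minimum at tier 2: €8,753,978.97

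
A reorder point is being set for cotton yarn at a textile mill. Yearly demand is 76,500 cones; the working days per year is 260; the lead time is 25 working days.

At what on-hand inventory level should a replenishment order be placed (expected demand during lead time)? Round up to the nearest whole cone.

7,356 cones

Daily demand d = 76,500 / 260 = 294.231 cones/day
Demand during lead time = 294.231 × 25 = 7,355.77
Reorder point = 7,355.77 → round up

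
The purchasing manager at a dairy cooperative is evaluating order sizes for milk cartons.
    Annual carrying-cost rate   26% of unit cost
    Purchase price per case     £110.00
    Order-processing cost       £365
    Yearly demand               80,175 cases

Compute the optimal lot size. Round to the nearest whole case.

1,431 cases

H = i·C = 0.26 × £110 = £28.6000 per case-year
Q* = √(2·D·S / H) = √(2·80,175·365 / 28.6) = √2,046,424.8 ≈ 1,430.53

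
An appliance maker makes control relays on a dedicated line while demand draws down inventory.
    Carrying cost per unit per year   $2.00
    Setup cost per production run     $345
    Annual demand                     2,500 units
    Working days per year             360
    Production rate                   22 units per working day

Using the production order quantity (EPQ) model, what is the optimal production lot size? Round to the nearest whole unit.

Daily demand d = 2,500/360 = 6.944; p = 22; 1 − d/p = 0.68434
EPQ = √(2DS / (H(1 − d/p)))
    = √(2 × 2,500 × 345 / (2 × 0.68434)) ≈ 1,122.65

1,123 units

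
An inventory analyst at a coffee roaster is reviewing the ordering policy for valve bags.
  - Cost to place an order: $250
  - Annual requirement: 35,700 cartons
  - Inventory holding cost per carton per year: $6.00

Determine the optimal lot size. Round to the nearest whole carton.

Optimal lot size Q* = (2 × 35,700 × $250 / $6)^½ ≈ 1,724.82

1,725 cartons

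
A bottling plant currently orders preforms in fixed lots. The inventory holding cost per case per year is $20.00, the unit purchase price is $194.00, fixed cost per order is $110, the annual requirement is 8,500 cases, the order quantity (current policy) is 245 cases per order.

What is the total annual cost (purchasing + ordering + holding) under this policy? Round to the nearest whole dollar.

$1,655,266

Ordering: D/Q × S = 8,500/245 × $110 = $3,816.33
Holding:  Q/2 × H = 245/2 × $20 = $2,450.00
Purchase cost = D·C = 8,500 × 194 = $1,649,000.00
Total = $3,816.33 + $2,450.00 + $1,649,000.00 = $1,655,266.33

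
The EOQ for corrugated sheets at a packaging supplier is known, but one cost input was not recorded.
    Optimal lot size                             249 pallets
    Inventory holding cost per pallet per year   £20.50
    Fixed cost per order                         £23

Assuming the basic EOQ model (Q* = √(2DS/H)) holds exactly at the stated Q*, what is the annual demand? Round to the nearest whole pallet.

27,631 pallets per year

Since Q* = (2DS/H)^½, squaring gives Q*²·H = 2DS.
D = Q²H / (2S) = 249² × 20.5 / (2 × 23) = 27,630.88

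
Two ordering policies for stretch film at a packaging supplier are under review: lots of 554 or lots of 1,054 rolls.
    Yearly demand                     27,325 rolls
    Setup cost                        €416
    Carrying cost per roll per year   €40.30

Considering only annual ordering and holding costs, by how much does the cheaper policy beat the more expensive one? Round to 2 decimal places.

For each Q, cost = (D/Q)·S + (Q/2)·H.
TC(554) = (27,325/554)×416 + (554/2)×40.3 = €31,681.51
TC(1,054) = (27,325/1,054)×416 + (1,054/2)×40.3 = €32,022.92
|ΔTC| = |€31,681.51 − €32,022.92| = €341.41

€341.41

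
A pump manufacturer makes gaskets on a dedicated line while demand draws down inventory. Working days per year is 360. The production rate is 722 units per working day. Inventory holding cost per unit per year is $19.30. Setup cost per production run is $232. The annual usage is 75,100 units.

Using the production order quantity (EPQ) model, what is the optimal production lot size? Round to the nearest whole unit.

1,593 units

d = 75,100/360 = 208.6111 units/day;  effective holding cost H(1 − d/p) = 19.3·(1 − 208.6111/722) = 13.72355
Q* = √(2DS / H_eff) = √(2·75,100·232 / 13.72355) ≈ 1,593.48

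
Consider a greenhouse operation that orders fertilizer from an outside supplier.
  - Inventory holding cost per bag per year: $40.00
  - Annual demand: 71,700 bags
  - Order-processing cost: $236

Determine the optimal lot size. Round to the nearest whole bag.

920 bags

Q* = √(2·D·S / H) = √(2·71,700·236 / 40) = √846,060.0 ≈ 919.82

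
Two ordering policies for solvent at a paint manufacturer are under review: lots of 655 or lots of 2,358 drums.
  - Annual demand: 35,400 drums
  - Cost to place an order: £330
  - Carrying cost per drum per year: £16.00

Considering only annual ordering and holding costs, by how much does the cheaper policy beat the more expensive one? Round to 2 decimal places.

£743.08

For each Q, cost = (D/Q)·S + (Q/2)·H.
TC(655) = (35,400/655)×330 + (655/2)×16 = £23,075.11
TC(2,358) = (35,400/2,358)×330 + (2,358/2)×16 = £23,818.20
|ΔTC| = |£23,075.11 − £23,818.20| = £743.08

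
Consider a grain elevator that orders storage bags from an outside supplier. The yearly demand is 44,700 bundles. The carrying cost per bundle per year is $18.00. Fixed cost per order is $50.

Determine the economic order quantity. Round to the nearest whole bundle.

498 bundles

Q* = √(2·D·S / H) = √(2·44,700·50 / 18) = √248,333.3 ≈ 498.33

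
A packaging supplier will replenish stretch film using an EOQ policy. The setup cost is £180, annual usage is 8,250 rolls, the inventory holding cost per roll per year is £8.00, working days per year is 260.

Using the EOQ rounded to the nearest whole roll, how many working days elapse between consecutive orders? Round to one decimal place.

19.2 days

Optimal lot size Q* = (2 × 8,250 × £180 / £8)^½ ≈ 609.30 → Q = 609 rolls
T = Q/D × 260 days = 609/8,250 × 260 = 19.193 days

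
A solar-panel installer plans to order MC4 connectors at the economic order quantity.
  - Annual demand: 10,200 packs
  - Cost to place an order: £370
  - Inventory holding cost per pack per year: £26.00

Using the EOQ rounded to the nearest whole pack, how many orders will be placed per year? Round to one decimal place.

18.9 orders per year

Q* = √(2·D·S / H) = √(2·10,200·370 / 26) = √290,307.7 ≈ 538.80 → Q = 539
N = D/Q = 10,200/539 ≈ 18.924 orders/yr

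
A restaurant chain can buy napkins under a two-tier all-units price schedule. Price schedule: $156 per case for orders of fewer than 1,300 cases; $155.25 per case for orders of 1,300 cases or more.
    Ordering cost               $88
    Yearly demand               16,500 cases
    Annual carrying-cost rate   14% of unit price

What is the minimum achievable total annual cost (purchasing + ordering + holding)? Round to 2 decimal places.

$2,576,869.67

H₁ = 14%×$156 = $21.8400;  H₂ = 14%×$155.25 = $21.7350
EOQ₁ = √(2×16,500×88/21.8400) = 364.65  (< 1,300, feasible at tier 1)
EOQ₂ = √(2×16,500×88/21.7350) = 365.53  (< 1,300 → use Q = 1,300 at tier-2 price)
TC(tier 1 (EOQ₁), Q≈364.6) = $2,581,963.88
TC(tier 2, Q≈1,300.0) = $2,576,869.67
Minimum at tier 2: $2,576,869.67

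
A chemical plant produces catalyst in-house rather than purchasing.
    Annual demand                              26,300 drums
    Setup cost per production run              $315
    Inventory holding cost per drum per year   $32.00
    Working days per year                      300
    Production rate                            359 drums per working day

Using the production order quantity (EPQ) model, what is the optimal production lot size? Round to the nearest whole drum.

d = 26,300/300 = 87.6667 drums/day;  effective holding cost H(1 − d/p) = 32·(1 − 87.6667/359) = 24.18570
Q* = √(2DS / H_eff) = √(2·26,300·315 / 24.18570) ≈ 827.69

828 drums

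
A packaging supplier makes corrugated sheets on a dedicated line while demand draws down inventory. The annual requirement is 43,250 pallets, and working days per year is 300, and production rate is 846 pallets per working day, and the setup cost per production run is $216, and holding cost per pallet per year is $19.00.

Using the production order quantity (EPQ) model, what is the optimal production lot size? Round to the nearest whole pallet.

Daily demand d = 43,250/300 = 144.167; p = 846; 1 − d/p = 0.82959
EPQ = √(2DS / (H(1 − d/p)))
    = √(2 × 43,250 × 216 / (19 × 0.82959)) ≈ 1,088.75

1,089 pallets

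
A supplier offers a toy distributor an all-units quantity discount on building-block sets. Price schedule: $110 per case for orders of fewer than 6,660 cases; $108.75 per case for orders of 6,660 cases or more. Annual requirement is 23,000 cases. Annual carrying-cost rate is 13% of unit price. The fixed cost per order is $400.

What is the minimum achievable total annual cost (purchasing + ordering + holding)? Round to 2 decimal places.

H₁ = 13%×$110 = $14.3000;  H₂ = 13%×$108.75 = $14.1375
EOQ₁ = √(2×23,000×400/14.3000) = 1,134.33  (< 6,660, feasible at tier 1)
EOQ₂ = √(2×23,000×400/14.1375) = 1,140.83  (< 6,660 → use Q = 6,660 at tier-2 price)
TC(tier 1 (EOQ₁), Q≈1,134.3) = $2,546,220.97
TC(tier 2, Q≈6,660.0) = $2,549,709.26
Minimum at tier 1 (EOQ₁): $2,546,220.97

$2,546,220.97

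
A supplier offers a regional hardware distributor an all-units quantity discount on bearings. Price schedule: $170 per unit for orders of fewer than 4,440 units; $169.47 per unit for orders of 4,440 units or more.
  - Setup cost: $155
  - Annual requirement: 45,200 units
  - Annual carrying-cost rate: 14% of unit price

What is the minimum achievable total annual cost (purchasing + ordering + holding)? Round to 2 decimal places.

H₁ = 14%×$170 = $23.8000;  H₂ = 14%×$169.47 = $23.7258
EOQ₁ = √(2×45,200×155/23.8000) = 767.29  (< 4,440, feasible at tier 1)
EOQ₂ = √(2×45,200×155/23.7258) = 768.49  (< 4,440 → use Q = 4,440 at tier-2 price)
TC(tier 1 (EOQ₁), Q≈767.3) = $7,702,261.59
TC(tier 2, Q≈4,440.0) = $7,714,293.20
Minimum at tier 1 (EOQ₁): $7,702,261.59

$7,702,261.59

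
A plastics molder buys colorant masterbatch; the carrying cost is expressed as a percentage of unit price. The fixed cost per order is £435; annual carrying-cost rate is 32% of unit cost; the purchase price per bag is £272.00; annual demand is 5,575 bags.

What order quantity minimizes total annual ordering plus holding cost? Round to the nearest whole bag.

Holding cost per bag per year: H = 32% × £272 = £87.0400
2DS/H = 2·5,575·435/87.04 = 55,724.38
EOQ = √55,724.38 ≈ 236.06

236 bags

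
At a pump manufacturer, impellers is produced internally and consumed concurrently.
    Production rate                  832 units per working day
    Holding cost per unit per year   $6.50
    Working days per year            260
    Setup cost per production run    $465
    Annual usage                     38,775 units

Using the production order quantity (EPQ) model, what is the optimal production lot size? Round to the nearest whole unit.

d = 38,775/260 = 149.1346 units/day;  effective holding cost H(1 − d/p) = 6.5·(1 − 149.1346/832) = 5.33489
Q* = √(2DS / H_eff) = √(2·38,775·465 / 5.33489) ≈ 2,599.89

2,600 units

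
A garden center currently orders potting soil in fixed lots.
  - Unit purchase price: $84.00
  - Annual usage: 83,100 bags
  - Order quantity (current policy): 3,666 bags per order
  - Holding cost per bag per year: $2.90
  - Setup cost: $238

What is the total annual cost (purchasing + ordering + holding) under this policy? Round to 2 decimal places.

$6,991,110.63

Ordering: D/Q × S = 83,100/3,666 × $238 = $5,394.93
Holding:  Q/2 × H = 3,666/2 × $2.9 = $5,315.70
Purchase cost = D·C = 83,100 × 84 = $6,980,400.00
Total = $5,394.93 + $5,315.70 + $6,980,400.00 = $6,991,110.63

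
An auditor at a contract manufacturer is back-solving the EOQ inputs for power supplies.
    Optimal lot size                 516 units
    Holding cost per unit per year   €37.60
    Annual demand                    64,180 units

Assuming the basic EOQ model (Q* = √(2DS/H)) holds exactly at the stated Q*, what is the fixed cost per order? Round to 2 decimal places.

€77.99

From Q* = √(2DS/H) ⇒ Q*² = 2DS/H.
S = Q²H / (2D) = 516² × 37.6 / (2 × 64,180) = 77.9933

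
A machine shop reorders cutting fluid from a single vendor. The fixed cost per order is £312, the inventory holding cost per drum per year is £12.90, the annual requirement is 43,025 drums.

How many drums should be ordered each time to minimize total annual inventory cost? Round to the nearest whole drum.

EOQ = √(2DS/H) = √(2 × 43,025 × 312 / 12.9)
    = √(2,081,209.30) ≈ 1,442.64

1,443 drums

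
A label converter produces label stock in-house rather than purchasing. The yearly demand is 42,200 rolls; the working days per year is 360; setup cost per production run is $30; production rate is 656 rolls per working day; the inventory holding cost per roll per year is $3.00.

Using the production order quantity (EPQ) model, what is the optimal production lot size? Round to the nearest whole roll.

1,014 rolls

d = 42,200/360 = 117.2222 rolls/day;  effective holding cost H(1 − d/p) = 3·(1 − 117.2222/656) = 2.46392
Q* = √(2DS / H_eff) = √(2·42,200·30 / 2.46392) ≈ 1,013.72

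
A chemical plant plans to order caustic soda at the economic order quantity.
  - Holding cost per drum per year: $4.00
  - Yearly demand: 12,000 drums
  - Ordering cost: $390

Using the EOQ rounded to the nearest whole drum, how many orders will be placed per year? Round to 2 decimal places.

2DS/H = 2·12,000·390/4 = 2,340,000.00
EOQ = √2,340,000.00 ≈ 1,529.71 → Q = 1,530
Orders per year = D/Q = 12,000 / 1,530 = 7.843

7.84 orders per year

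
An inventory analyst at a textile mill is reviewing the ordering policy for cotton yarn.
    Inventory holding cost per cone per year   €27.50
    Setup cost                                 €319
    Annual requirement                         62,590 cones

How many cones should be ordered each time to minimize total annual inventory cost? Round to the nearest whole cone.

1,205 cones

EOQ = √(2DS/H) = √(2 × 62,590 × 319 / 27.5)
    = √(1,452,088.00) ≈ 1,205.03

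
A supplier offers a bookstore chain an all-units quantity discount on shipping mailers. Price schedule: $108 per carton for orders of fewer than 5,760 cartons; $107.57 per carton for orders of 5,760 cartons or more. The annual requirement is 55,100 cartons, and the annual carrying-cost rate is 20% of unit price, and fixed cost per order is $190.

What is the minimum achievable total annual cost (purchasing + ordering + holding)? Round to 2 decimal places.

H₁ = 20%×$108 = $21.6000;  H₂ = 20%×$107.57 = $21.5140
EOQ₁ = √(2×55,100×190/21.6000) = 984.56  (< 5,760, feasible at tier 1)
EOQ₂ = √(2×55,100×190/21.5140) = 986.52  (< 5,760 → use Q = 5,760 at tier-2 price)
TC(tier 1 (EOQ₁), Q≈984.6) = $5,972,066.42
TC(tier 2, Q≈5,760.0) = $5,990,884.85
Minimum at tier 1 (EOQ₁): $5,972,066.42

$5,972,066.42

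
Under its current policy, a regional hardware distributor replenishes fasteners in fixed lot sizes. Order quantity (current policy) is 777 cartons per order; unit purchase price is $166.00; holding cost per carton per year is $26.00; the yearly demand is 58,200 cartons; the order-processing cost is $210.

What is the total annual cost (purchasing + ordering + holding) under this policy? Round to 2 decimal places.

$9,687,030.73

Annual ordering cost = (D/Q)·S = (58,200/777) × 210 = $15,729.73
Annual holding cost  = (Q/2)·H = (777/2) × 26 = $10,101.00
Purchase cost = D·C = 58,200 × 166 = $9,661,200.00
Total = $15,729.73 + $10,101.00 + $9,661,200.00 = $9,687,030.73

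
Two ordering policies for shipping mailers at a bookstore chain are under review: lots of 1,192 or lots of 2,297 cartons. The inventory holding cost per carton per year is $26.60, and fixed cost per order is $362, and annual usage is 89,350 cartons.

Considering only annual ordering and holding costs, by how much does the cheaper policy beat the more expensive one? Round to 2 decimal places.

$1,642.96

Annual cost at Q: ordering D·S/Q plus holding Q·H/2.
TC(1,192) = (89,350/1,192)×362 + (1,192/2)×26.6 = $42,988.42
TC(2,297) = (89,350/2,297)×362 + (2,297/2)×26.6 = $44,631.38
Lots of 1,192 are cheaper by $1,642.96.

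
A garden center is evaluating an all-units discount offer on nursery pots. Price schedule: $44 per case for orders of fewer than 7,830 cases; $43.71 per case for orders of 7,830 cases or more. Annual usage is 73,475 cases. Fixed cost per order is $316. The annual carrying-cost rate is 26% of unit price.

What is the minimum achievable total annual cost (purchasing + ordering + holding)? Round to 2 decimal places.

H₁ = 26%×$44 = $11.4400;  H₂ = 26%×$43.71 = $11.3646
EOQ₁ = √(2×73,475×316/11.4400) = 2,014.72  (< 7,830, feasible at tier 1)
EOQ₂ = √(2×73,475×316/11.3646) = 2,021.40  (< 7,830 → use Q = 7,830 at tier-2 price)
TC(tier 1 (EOQ₁), Q≈2,014.7) = $3,255,948.43
TC(tier 2, Q≈7,830.0) = $3,259,049.93
Minimum at tier 1 (EOQ₁): $3,255,948.43

$3,255,948.43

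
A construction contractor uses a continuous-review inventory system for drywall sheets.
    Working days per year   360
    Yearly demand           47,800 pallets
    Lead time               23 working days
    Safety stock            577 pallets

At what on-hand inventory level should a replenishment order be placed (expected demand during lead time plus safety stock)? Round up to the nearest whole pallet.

3,631 pallets

Daily demand d = 47,800 / 360 = 132.778 pallets/day
Demand during lead time = 132.778 × 23 = 3,053.89
Reorder point = 3,053.89 + 577 = 3,630.89 → round up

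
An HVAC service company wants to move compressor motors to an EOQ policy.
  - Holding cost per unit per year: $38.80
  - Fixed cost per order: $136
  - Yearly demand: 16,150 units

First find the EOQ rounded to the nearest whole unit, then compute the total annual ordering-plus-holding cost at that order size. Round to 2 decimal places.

$13,055.30

EOQ = √(2DS/H) = √(2 × 16,150 × 136 / 38.8)
    = √(113,216.49) ≈ 336.48 → Q = 336 units
Orders/yr = 16,150/336 = 48.065; ordering cost = 48.065 × $136 = $6,536.90
Average inventory = 336/2 = 168; holding cost = 168 × $38.8 = $6,518.40
Total = $6,536.90 + $6,518.40 = $13,055.30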